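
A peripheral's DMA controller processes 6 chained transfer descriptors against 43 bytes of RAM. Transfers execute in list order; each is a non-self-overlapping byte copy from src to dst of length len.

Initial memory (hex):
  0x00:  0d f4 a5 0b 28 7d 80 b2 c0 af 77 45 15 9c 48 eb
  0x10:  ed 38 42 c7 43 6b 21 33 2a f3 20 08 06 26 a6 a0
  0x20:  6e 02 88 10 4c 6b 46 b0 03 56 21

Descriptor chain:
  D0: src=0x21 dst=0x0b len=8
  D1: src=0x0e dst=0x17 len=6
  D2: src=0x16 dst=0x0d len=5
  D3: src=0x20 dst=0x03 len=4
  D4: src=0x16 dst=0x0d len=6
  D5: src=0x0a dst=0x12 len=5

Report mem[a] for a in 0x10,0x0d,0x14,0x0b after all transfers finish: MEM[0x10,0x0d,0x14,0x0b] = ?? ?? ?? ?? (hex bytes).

  after D0: wrote 8B at 0x0b = 0288104c6b46b003
  after D1: wrote 6B at 0x17 = 4c6b46b003c7
  after D2: wrote 5B at 0x0d = 214c6b46b0
  after D3: wrote 4B at 0x03 = 6e028810
  after D4: wrote 6B at 0x0d = 214c6b46b003
  after D5: wrote 5B at 0x12 = 770288214c
query mem[0x10]=0x46, mem[0x0d]=0x21, mem[0x14]=0x88, mem[0x0b]=0x02

MEM[0x10,0x0d,0x14,0x0b] = 46 21 88 02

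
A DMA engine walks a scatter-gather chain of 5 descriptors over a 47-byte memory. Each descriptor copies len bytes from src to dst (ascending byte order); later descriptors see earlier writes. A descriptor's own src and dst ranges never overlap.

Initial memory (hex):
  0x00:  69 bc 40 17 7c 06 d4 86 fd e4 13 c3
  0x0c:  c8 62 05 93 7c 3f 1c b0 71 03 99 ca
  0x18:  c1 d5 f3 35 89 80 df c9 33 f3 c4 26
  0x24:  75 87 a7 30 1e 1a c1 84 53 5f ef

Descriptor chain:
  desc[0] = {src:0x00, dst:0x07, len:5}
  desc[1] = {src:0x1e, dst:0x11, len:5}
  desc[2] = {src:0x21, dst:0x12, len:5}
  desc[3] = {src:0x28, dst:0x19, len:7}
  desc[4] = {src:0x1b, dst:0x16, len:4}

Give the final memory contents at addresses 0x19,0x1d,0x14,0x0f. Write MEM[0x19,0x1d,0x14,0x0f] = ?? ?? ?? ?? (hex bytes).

MEM[0x19,0x1d,0x14,0x0f] = 5f 53 26 93

#0 dst[0x07+5] := {0x69,0xbc,0x40,0x17,0x7c}
#1 dst[0x11+5] := {0xdf,0xc9,0x33,0xf3,0xc4}
#2 dst[0x12+5] := {0xf3,0xc4,0x26,0x75,0x87}
#3 dst[0x19+7] := {0x1e,0x1a,0xc1,0x84,0x53,0x5f,0xef}
#4 dst[0x16+4] := {0xc1,0x84,0x53,0x5f}
query mem[0x19]=0x5f, mem[0x1d]=0x53, mem[0x14]=0x26, mem[0x0f]=0x93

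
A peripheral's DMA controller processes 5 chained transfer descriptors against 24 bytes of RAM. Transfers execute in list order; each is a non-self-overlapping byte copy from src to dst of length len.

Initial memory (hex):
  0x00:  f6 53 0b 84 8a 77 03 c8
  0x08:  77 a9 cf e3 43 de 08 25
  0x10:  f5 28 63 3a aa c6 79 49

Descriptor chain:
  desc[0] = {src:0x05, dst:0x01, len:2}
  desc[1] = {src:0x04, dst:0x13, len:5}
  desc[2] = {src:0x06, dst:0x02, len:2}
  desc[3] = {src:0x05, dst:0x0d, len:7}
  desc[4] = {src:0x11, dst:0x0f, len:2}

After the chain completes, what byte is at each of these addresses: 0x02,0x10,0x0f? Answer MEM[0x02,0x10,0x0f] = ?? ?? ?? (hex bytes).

[0] 0x05->0x01 len=2 : 77 03
[1] 0x04->0x13 len=5 : 8a 77 03 c8 77
[2] 0x06->0x02 len=2 : 03 c8
[3] 0x05->0x0d len=7 : 77 03 c8 77 a9 cf e3
[4] 0x11->0x0f len=2 : a9 cf
query mem[0x02]=0x03, mem[0x10]=0xcf, mem[0x0f]=0xa9

MEM[0x02,0x10,0x0f] = 03 cf a9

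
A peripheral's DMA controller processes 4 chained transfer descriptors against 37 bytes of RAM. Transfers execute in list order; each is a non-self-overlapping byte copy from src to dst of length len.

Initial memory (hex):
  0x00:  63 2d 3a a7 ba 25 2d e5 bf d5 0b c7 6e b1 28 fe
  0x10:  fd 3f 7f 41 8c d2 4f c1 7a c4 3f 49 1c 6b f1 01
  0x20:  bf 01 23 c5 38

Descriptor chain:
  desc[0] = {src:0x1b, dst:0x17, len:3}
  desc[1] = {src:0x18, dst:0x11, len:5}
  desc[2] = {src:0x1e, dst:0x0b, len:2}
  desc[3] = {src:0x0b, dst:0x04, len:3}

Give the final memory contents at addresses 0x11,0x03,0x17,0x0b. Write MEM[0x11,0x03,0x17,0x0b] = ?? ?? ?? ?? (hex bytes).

D0: mem[0x17..0x19] <- [49 1c 6b]
D1: mem[0x11..0x15] <- [1c 6b 3f 49 1c]
D2: mem[0x0b..0x0c] <- [f1 01]
D3: mem[0x04..0x06] <- [f1 01 b1]
query mem[0x11]=0x1c, mem[0x03]=0xa7, mem[0x17]=0x49, mem[0x0b]=0xf1

MEM[0x11,0x03,0x17,0x0b] = 1c a7 49 f1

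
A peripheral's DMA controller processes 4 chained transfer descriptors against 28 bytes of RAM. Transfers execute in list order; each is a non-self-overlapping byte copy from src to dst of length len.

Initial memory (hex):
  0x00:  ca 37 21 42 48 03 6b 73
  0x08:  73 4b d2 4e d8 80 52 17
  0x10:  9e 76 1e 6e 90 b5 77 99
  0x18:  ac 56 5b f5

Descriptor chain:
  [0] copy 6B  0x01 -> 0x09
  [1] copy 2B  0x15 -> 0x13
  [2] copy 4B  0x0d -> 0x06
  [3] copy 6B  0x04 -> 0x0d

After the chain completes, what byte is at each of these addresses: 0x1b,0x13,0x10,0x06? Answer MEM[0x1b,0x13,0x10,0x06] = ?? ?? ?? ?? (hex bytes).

  after D0: wrote 6B at 0x09 = 37214248036b
  after D1: wrote 2B at 0x13 = b577
  after D2: wrote 4B at 0x06 = 036b179e
  after D3: wrote 6B at 0x0d = 4803036b179e
query mem[0x1b]=0xf5, mem[0x13]=0xb5, mem[0x10]=0x6b, mem[0x06]=0x03

MEM[0x1b,0x13,0x10,0x06] = f5 b5 6b 03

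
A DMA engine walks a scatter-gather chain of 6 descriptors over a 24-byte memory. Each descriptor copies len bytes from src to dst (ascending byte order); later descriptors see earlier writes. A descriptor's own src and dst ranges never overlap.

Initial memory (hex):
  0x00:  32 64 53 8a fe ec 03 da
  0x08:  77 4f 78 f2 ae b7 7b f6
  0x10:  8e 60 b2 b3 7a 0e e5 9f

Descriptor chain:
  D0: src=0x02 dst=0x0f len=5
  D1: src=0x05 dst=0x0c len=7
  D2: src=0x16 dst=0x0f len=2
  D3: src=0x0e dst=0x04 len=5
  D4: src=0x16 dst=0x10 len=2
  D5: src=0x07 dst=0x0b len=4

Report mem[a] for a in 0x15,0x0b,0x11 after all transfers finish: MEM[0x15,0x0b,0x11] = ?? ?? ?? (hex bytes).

MEM[0x15,0x0b,0x11] = 0e 78 9f

[0] 0x02->0x0f len=5 : 53 8a fe ec 03
[1] 0x05->0x0c len=7 : ec 03 da 77 4f 78 f2
[2] 0x16->0x0f len=2 : e5 9f
[3] 0x0e->0x04 len=5 : da e5 9f 78 f2
[4] 0x16->0x10 len=2 : e5 9f
[5] 0x07->0x0b len=4 : 78 f2 4f 78
query mem[0x15]=0x0e, mem[0x0b]=0x78, mem[0x11]=0x9f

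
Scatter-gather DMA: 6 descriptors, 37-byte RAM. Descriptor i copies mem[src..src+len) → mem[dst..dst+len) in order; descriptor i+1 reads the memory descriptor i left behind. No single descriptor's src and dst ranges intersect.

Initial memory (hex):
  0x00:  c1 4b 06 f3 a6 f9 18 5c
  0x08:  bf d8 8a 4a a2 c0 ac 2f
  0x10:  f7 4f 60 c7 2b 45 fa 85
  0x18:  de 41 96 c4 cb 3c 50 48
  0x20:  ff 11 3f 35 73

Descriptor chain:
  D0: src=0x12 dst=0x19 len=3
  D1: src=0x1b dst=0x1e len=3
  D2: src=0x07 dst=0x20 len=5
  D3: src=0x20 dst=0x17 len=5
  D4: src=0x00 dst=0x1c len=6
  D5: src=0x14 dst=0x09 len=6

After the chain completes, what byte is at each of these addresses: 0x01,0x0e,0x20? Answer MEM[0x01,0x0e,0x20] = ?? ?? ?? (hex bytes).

MEM[0x01,0x0e,0x20] = 4b d8 a6

D0: mem[0x19..0x1b] <- [60 c7 2b]
D1: mem[0x1e..0x20] <- [2b cb 3c]
D2: mem[0x20..0x24] <- [5c bf d8 8a 4a]
D3: mem[0x17..0x1b] <- [5c bf d8 8a 4a]
D4: mem[0x1c..0x21] <- [c1 4b 06 f3 a6 f9]
D5: mem[0x09..0x0e] <- [2b 45 fa 5c bf d8]
query mem[0x01]=0x4b, mem[0x0e]=0xd8, mem[0x20]=0xa6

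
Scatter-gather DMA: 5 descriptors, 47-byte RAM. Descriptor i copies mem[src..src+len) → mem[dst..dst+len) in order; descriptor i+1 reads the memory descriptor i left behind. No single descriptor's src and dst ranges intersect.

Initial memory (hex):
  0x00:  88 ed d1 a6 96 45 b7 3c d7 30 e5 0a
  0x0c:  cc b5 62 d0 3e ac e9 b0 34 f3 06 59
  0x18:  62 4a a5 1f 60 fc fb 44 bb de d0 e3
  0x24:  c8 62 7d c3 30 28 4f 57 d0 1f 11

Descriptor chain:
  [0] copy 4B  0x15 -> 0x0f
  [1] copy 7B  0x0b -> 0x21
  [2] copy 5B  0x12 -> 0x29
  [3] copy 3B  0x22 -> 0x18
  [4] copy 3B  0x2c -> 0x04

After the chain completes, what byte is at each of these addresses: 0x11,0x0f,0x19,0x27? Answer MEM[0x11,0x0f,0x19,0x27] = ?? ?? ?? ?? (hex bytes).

MEM[0x11,0x0f,0x19,0x27] = 59 f3 b5 59

[0] 0x15->0x0f len=4 : f3 06 59 62
[1] 0x0b->0x21 len=7 : 0a cc b5 62 f3 06 59
[2] 0x12->0x29 len=5 : 62 b0 34 f3 06
[3] 0x22->0x18 len=3 : cc b5 62
[4] 0x2c->0x04 len=3 : f3 06 11
query mem[0x11]=0x59, mem[0x0f]=0xf3, mem[0x19]=0xb5, mem[0x27]=0x59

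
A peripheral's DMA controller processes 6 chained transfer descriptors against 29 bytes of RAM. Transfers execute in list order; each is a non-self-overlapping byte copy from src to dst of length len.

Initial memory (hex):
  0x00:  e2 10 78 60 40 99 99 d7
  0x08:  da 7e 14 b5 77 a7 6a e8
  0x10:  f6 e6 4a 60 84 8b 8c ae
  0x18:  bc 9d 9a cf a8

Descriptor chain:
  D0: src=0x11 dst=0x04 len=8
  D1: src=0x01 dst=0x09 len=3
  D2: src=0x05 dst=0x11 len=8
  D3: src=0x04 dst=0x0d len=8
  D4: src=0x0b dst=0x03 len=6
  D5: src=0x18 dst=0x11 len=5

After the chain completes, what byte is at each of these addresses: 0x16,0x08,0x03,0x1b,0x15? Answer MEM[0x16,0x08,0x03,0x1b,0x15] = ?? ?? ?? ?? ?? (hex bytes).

MEM[0x16,0x08,0x03,0x1b,0x15] = 78 84 60 cf a8

  after D0: wrote 8B at 0x04 = e64a60848b8caebc
  after D1: wrote 3B at 0x09 = 107860
  after D2: wrote 8B at 0x11 = 4a60848b10786077
  after D3: wrote 8B at 0x0d = e64a60848b107860
  after D4: wrote 6B at 0x03 = 6077e64a6084
  after D5: wrote 5B at 0x11 = 779d9acfa8
query mem[0x16]=0x78, mem[0x08]=0x84, mem[0x03]=0x60, mem[0x1b]=0xcf, mem[0x15]=0xa8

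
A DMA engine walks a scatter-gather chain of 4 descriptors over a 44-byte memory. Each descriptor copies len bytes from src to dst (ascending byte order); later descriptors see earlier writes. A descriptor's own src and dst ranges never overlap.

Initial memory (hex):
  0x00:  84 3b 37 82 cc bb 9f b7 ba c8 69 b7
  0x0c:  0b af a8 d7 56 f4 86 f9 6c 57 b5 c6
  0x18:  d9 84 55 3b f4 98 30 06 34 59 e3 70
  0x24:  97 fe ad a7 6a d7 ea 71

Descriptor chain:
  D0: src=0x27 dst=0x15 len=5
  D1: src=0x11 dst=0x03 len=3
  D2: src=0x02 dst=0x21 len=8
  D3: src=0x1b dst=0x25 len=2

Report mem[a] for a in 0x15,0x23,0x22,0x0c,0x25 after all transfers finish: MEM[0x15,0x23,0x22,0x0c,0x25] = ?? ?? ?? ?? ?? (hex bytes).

D0: mem[0x15..0x19] <- [a7 6a d7 ea 71]
D1: mem[0x03..0x05] <- [f4 86 f9]
D2: mem[0x21..0x28] <- [37 f4 86 f9 9f b7 ba c8]
D3: mem[0x25..0x26] <- [3b f4]
query mem[0x15]=0xa7, mem[0x23]=0x86, mem[0x22]=0xf4, mem[0x0c]=0x0b, mem[0x25]=0x3b

MEM[0x15,0x23,0x22,0x0c,0x25] = a7 86 f4 0b 3b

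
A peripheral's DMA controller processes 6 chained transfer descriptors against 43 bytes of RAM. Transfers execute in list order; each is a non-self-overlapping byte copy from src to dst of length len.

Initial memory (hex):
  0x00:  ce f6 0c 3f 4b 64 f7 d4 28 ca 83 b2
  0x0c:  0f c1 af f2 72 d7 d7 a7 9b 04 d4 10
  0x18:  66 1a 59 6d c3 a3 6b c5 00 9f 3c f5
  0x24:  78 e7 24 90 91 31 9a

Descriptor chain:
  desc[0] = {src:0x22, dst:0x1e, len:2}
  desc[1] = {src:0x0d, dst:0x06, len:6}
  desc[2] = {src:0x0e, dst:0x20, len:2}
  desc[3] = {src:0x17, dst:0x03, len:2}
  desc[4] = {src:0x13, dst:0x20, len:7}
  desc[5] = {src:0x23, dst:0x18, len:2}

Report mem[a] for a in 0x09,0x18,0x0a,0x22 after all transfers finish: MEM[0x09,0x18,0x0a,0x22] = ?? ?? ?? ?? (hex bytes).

MEM[0x09,0x18,0x0a,0x22] = 72 d4 d7 04

[0] 0x22->0x1e len=2 : 3c f5
[1] 0x0d->0x06 len=6 : c1 af f2 72 d7 d7
[2] 0x0e->0x20 len=2 : af f2
[3] 0x17->0x03 len=2 : 10 66
[4] 0x13->0x20 len=7 : a7 9b 04 d4 10 66 1a
[5] 0x23->0x18 len=2 : d4 10
query mem[0x09]=0x72, mem[0x18]=0xd4, mem[0x0a]=0xd7, mem[0x22]=0x04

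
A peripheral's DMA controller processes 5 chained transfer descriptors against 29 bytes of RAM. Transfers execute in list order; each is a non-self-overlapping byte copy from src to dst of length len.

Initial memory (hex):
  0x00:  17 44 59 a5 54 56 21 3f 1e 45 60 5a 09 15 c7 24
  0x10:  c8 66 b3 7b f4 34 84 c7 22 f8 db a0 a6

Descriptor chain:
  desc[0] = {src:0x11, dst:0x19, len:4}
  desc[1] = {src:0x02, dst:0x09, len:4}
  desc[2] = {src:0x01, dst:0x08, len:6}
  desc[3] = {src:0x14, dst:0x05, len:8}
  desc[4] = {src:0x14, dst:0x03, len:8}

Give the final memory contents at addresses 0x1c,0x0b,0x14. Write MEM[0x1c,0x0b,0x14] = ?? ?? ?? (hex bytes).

MEM[0x1c,0x0b,0x14] = f4 b3 f4

  after D0: wrote 4B at 0x19 = 66b37bf4
  after D1: wrote 4B at 0x09 = 59a55456
  after D2: wrote 6B at 0x08 = 4459a5545621
  after D3: wrote 8B at 0x05 = f43484c72266b37b
  after D4: wrote 8B at 0x03 = f43484c72266b37b
query mem[0x1c]=0xf4, mem[0x0b]=0xb3, mem[0x14]=0xf4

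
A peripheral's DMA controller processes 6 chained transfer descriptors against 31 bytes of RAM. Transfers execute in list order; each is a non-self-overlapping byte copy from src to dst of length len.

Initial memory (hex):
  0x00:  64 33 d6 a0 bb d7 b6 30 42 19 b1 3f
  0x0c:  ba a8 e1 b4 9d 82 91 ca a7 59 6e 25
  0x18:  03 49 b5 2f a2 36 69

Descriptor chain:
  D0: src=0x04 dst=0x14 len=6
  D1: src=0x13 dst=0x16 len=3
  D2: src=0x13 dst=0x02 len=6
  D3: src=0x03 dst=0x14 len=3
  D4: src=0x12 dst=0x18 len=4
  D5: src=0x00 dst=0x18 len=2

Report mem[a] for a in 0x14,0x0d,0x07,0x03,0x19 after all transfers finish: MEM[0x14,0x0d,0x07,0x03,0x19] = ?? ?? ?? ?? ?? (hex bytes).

MEM[0x14,0x0d,0x07,0x03,0x19] = bb a8 d7 bb 33

#0 dst[0x14+6] := {0xbb,0xd7,0xb6,0x30,0x42,0x19}
#1 dst[0x16+3] := {0xca,0xbb,0xd7}
#2 dst[0x02+6] := {0xca,0xbb,0xd7,0xca,0xbb,0xd7}
#3 dst[0x14+3] := {0xbb,0xd7,0xca}
#4 dst[0x18+4] := {0x91,0xca,0xbb,0xd7}
#5 dst[0x18+2] := {0x64,0x33}
query mem[0x14]=0xbb, mem[0x0d]=0xa8, mem[0x07]=0xd7, mem[0x03]=0xbb, mem[0x19]=0x33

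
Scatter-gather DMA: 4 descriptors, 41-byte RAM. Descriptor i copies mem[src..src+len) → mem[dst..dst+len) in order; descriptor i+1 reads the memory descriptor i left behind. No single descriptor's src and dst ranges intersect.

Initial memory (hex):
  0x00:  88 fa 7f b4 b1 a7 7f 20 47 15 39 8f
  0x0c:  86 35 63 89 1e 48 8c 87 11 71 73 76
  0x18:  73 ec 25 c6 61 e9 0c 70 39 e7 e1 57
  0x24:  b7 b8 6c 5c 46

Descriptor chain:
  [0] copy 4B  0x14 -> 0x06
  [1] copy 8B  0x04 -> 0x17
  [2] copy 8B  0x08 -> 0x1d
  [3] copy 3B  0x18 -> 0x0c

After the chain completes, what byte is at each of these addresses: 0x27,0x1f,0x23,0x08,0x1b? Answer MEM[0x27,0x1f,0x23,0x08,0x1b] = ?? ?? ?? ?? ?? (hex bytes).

MEM[0x27,0x1f,0x23,0x08,0x1b] = 5c 39 63 73 73

  after D0: wrote 4B at 0x06 = 11717376
  after D1: wrote 8B at 0x17 = b1a711717376398f
  after D2: wrote 8B at 0x1d = 7376398f86356389
  after D3: wrote 3B at 0x0c = a71171
query mem[0x27]=0x5c, mem[0x1f]=0x39, mem[0x23]=0x63, mem[0x08]=0x73, mem[0x1b]=0x73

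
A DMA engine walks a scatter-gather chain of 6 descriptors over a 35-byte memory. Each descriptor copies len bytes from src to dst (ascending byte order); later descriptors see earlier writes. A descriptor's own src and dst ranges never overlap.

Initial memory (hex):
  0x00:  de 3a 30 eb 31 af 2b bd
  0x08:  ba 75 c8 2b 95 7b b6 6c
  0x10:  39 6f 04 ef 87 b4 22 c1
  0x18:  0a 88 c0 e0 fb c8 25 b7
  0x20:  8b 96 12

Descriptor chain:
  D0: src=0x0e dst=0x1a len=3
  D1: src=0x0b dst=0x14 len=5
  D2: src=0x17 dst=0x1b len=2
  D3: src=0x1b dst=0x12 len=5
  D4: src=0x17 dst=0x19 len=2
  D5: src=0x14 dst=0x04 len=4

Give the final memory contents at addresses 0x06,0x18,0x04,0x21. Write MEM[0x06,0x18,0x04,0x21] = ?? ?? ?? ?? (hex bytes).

MEM[0x06,0x18,0x04,0x21] = b7 6c c8 96

#0 dst[0x1a+3] := {0xb6,0x6c,0x39}
#1 dst[0x14+5] := {0x2b,0x95,0x7b,0xb6,0x6c}
#2 dst[0x1b+2] := {0xb6,0x6c}
#3 dst[0x12+5] := {0xb6,0x6c,0xc8,0x25,0xb7}
#4 dst[0x19+2] := {0xb6,0x6c}
#5 dst[0x04+4] := {0xc8,0x25,0xb7,0xb6}
query mem[0x06]=0xb7, mem[0x18]=0x6c, mem[0x04]=0xc8, mem[0x21]=0x96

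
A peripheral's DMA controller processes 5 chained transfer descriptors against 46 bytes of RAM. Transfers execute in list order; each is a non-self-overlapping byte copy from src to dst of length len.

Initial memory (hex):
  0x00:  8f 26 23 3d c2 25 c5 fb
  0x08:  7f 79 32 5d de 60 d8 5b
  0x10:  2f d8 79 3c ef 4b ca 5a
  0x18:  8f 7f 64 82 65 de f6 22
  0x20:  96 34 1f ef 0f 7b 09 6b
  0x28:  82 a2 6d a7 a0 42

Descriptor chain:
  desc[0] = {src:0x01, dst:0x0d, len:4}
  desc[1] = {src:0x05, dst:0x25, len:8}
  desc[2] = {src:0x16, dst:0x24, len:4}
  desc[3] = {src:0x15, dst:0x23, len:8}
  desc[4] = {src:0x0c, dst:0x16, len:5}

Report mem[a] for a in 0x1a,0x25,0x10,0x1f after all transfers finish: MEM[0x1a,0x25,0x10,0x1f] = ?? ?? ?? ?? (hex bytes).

MEM[0x1a,0x25,0x10,0x1f] = c2 5a c2 22

[0] 0x01->0x0d len=4 : 26 23 3d c2
[1] 0x05->0x25 len=8 : 25 c5 fb 7f 79 32 5d de
[2] 0x16->0x24 len=4 : ca 5a 8f 7f
[3] 0x15->0x23 len=8 : 4b ca 5a 8f 7f 64 82 65
[4] 0x0c->0x16 len=5 : de 26 23 3d c2
query mem[0x1a]=0xc2, mem[0x25]=0x5a, mem[0x10]=0xc2, mem[0x1f]=0x22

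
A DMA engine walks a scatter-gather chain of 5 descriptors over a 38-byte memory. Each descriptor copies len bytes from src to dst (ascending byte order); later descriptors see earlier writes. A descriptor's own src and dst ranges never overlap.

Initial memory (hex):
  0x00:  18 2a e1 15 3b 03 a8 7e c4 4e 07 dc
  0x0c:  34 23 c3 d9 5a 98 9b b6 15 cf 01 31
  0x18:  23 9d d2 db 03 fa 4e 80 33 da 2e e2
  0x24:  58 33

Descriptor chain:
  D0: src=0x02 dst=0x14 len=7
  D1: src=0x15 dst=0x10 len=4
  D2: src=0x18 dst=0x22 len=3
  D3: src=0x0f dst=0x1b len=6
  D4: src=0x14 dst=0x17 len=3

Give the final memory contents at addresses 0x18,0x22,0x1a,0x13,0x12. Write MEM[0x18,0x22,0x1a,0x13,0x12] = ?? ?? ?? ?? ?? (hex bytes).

  after D0: wrote 7B at 0x14 = e1153b03a87ec4
  after D1: wrote 4B at 0x10 = 153b03a8
  after D2: wrote 3B at 0x22 = a87ec4
  after D3: wrote 6B at 0x1b = d9153b03a8e1
  after D4: wrote 3B at 0x17 = e1153b
query mem[0x18]=0x15, mem[0x22]=0xa8, mem[0x1a]=0xc4, mem[0x13]=0xa8, mem[0x12]=0x03

MEM[0x18,0x22,0x1a,0x13,0x12] = 15 a8 c4 a8 03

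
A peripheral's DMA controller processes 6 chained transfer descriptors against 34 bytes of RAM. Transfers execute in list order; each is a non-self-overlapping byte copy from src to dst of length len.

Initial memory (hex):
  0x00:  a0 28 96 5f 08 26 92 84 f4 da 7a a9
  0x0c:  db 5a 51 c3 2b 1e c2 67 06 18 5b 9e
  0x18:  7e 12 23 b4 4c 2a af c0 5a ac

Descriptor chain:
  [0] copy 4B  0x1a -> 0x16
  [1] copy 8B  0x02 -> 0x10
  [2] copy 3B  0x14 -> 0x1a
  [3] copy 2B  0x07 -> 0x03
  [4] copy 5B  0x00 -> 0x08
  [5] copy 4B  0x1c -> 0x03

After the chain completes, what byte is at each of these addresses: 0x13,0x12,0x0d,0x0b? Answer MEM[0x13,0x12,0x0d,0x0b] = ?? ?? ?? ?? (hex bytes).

MEM[0x13,0x12,0x0d,0x0b] = 26 08 5a 84

#0 dst[0x16+4] := {0x23,0xb4,0x4c,0x2a}
#1 dst[0x10+8] := {0x96,0x5f,0x08,0x26,0x92,0x84,0xf4,0xda}
#2 dst[0x1a+3] := {0x92,0x84,0xf4}
#3 dst[0x03+2] := {0x84,0xf4}
#4 dst[0x08+5] := {0xa0,0x28,0x96,0x84,0xf4}
#5 dst[0x03+4] := {0xf4,0x2a,0xaf,0xc0}
query mem[0x13]=0x26, mem[0x12]=0x08, mem[0x0d]=0x5a, mem[0x0b]=0x84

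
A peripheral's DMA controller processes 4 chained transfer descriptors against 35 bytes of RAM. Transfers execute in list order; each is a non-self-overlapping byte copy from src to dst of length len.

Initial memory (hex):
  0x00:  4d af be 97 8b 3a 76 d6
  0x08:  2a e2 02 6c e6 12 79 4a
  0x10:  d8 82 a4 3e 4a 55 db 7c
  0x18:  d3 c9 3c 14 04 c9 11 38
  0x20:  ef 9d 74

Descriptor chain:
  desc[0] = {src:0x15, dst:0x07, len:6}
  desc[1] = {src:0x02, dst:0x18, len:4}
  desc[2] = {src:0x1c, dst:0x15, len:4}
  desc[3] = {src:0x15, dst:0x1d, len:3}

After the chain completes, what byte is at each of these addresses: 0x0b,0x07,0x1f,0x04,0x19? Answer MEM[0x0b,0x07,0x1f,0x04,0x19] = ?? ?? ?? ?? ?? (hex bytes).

MEM[0x0b,0x07,0x1f,0x04,0x19] = c9 55 11 8b 97

#0 dst[0x07+6] := {0x55,0xdb,0x7c,0xd3,0xc9,0x3c}
#1 dst[0x18+4] := {0xbe,0x97,0x8b,0x3a}
#2 dst[0x15+4] := {0x04,0xc9,0x11,0x38}
#3 dst[0x1d+3] := {0x04,0xc9,0x11}
query mem[0x0b]=0xc9, mem[0x07]=0x55, mem[0x1f]=0x11, mem[0x04]=0x8b, mem[0x19]=0x97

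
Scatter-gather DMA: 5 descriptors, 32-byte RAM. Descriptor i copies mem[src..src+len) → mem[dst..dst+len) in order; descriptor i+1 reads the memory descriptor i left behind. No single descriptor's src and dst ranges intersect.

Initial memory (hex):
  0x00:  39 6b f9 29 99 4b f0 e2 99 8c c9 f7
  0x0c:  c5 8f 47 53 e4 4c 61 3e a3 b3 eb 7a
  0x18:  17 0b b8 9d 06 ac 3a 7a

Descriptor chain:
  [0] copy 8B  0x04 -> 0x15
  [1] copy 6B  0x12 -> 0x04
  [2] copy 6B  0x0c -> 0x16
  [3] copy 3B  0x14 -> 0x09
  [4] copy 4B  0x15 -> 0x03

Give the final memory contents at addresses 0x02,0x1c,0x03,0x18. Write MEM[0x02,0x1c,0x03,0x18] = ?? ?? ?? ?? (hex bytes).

MEM[0x02,0x1c,0x03,0x18] = f9 f7 99 47

D0: mem[0x15..0x1c] <- [99 4b f0 e2 99 8c c9 f7]
D1: mem[0x04..0x09] <- [61 3e a3 99 4b f0]
D2: mem[0x16..0x1b] <- [c5 8f 47 53 e4 4c]
D3: mem[0x09..0x0b] <- [a3 99 c5]
D4: mem[0x03..0x06] <- [99 c5 8f 47]
query mem[0x02]=0xf9, mem[0x1c]=0xf7, mem[0x03]=0x99, mem[0x18]=0x47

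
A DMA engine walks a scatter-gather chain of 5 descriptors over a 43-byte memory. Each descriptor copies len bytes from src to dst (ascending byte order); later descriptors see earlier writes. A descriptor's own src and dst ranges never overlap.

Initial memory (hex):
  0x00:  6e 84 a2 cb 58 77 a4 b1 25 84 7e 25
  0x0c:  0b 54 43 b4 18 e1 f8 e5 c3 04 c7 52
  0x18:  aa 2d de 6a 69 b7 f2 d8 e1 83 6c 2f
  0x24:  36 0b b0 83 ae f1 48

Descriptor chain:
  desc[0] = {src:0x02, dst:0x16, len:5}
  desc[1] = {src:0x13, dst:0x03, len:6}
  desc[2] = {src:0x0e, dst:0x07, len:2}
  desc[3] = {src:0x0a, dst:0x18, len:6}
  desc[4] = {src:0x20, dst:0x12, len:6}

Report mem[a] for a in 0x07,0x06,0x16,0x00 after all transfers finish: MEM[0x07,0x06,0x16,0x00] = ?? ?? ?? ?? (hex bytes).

#0 dst[0x16+5] := {0xa2,0xcb,0x58,0x77,0xa4}
#1 dst[0x03+6] := {0xe5,0xc3,0x04,0xa2,0xcb,0x58}
#2 dst[0x07+2] := {0x43,0xb4}
#3 dst[0x18+6] := {0x7e,0x25,0x0b,0x54,0x43,0xb4}
#4 dst[0x12+6] := {0xe1,0x83,0x6c,0x2f,0x36,0x0b}
query mem[0x07]=0x43, mem[0x06]=0xa2, mem[0x16]=0x36, mem[0x00]=0x6e

MEM[0x07,0x06,0x16,0x00] = 43 a2 36 6e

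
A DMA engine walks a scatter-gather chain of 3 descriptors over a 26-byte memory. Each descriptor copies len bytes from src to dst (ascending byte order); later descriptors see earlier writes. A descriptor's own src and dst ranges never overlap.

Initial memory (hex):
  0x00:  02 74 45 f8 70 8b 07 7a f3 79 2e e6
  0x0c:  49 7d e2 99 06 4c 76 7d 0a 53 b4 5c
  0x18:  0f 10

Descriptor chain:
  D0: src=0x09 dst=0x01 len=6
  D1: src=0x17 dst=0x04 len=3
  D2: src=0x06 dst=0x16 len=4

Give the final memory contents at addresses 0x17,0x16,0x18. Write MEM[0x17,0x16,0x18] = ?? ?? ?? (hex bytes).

MEM[0x17,0x16,0x18] = 7a 10 f3

#0 dst[0x01+6] := {0x79,0x2e,0xe6,0x49,0x7d,0xe2}
#1 dst[0x04+3] := {0x5c,0x0f,0x10}
#2 dst[0x16+4] := {0x10,0x7a,0xf3,0x79}
query mem[0x17]=0x7a, mem[0x16]=0x10, mem[0x18]=0xf3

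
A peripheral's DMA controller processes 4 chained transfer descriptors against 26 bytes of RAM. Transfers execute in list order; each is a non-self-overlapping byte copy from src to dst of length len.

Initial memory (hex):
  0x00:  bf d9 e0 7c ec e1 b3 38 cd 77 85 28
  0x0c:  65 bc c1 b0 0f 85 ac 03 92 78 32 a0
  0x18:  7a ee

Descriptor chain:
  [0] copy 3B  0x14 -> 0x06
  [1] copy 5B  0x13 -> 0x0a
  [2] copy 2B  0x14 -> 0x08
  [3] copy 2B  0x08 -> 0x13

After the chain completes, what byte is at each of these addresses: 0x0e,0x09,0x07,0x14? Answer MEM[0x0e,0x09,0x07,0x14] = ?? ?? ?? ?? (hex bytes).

MEM[0x0e,0x09,0x07,0x14] = a0 78 78 78

  after D0: wrote 3B at 0x06 = 927832
  after D1: wrote 5B at 0x0a = 03927832a0
  after D2: wrote 2B at 0x08 = 9278
  after D3: wrote 2B at 0x13 = 9278
query mem[0x0e]=0xa0, mem[0x09]=0x78, mem[0x07]=0x78, mem[0x14]=0x78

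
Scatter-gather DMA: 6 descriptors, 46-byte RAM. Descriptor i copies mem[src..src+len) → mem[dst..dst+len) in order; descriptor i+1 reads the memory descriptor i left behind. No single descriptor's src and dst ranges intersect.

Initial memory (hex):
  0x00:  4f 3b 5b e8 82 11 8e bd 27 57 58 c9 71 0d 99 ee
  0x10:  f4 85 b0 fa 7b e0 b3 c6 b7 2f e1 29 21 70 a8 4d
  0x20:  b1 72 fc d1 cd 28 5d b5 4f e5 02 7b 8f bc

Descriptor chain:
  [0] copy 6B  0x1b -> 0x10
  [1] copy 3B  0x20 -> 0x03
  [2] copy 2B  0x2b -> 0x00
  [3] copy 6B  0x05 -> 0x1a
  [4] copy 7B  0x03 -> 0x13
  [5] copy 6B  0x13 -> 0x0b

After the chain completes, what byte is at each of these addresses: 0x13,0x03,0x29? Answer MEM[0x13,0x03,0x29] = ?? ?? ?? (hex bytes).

MEM[0x13,0x03,0x29] = b1 b1 e5

#0 dst[0x10+6] := {0x29,0x21,0x70,0xa8,0x4d,0xb1}
#1 dst[0x03+3] := {0xb1,0x72,0xfc}
#2 dst[0x00+2] := {0x7b,0x8f}
#3 dst[0x1a+6] := {0xfc,0x8e,0xbd,0x27,0x57,0x58}
#4 dst[0x13+7] := {0xb1,0x72,0xfc,0x8e,0xbd,0x27,0x57}
#5 dst[0x0b+6] := {0xb1,0x72,0xfc,0x8e,0xbd,0x27}
query mem[0x13]=0xb1, mem[0x03]=0xb1, mem[0x29]=0xe5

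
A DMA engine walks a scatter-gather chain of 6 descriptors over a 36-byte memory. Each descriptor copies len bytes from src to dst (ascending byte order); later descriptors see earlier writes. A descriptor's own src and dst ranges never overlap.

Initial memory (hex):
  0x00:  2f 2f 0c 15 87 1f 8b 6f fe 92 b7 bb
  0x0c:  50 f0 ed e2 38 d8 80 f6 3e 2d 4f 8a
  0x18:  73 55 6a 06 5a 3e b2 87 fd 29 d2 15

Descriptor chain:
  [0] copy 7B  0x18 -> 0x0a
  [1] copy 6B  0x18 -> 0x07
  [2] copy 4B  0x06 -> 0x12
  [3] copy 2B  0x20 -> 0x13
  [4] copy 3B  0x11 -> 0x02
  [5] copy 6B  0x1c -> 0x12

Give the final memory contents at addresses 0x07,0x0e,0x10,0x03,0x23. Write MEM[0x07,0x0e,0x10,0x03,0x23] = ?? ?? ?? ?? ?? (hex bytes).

  after D0: wrote 7B at 0x0a = 73556a065a3eb2
  after D1: wrote 6B at 0x07 = 73556a065a3e
  after D2: wrote 4B at 0x12 = 8b73556a
  after D3: wrote 2B at 0x13 = fd29
  after D4: wrote 3B at 0x02 = d88bfd
  after D5: wrote 6B at 0x12 = 5a3eb287fd29
query mem[0x07]=0x73, mem[0x0e]=0x5a, mem[0x10]=0xb2, mem[0x03]=0x8b, mem[0x23]=0x15

MEM[0x07,0x0e,0x10,0x03,0x23] = 73 5a b2 8b 15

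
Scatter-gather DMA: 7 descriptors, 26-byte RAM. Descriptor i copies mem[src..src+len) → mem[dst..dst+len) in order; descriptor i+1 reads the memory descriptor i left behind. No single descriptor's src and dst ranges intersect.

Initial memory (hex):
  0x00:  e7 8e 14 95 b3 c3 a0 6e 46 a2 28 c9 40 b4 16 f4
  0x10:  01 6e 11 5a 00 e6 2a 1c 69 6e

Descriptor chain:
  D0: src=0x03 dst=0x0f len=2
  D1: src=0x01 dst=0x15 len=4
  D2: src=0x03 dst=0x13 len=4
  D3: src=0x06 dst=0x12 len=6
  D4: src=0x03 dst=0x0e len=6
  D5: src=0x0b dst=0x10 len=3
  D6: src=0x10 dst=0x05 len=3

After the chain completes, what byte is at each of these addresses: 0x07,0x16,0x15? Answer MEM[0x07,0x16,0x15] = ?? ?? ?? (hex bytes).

D0: mem[0x0f..0x10] <- [95 b3]
D1: mem[0x15..0x18] <- [8e 14 95 b3]
D2: mem[0x13..0x16] <- [95 b3 c3 a0]
D3: mem[0x12..0x17] <- [a0 6e 46 a2 28 c9]
D4: mem[0x0e..0x13] <- [95 b3 c3 a0 6e 46]
D5: mem[0x10..0x12] <- [c9 40 b4]
D6: mem[0x05..0x07] <- [c9 40 b4]
query mem[0x07]=0xb4, mem[0x16]=0x28, mem[0x15]=0xa2

MEM[0x07,0x16,0x15] = b4 28 a2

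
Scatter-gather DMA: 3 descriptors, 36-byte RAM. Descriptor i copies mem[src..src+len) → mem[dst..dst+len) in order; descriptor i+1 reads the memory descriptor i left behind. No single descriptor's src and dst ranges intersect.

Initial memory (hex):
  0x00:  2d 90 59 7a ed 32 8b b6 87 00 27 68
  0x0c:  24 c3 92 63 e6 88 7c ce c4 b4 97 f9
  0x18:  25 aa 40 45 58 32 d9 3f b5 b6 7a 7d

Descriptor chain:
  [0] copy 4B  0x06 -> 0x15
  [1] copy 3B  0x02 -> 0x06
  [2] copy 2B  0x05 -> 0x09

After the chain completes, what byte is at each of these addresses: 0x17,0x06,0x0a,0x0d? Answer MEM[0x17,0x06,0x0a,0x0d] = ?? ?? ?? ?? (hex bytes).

#0 dst[0x15+4] := {0x8b,0xb6,0x87,0x00}
#1 dst[0x06+3] := {0x59,0x7a,0xed}
#2 dst[0x09+2] := {0x32,0x59}
query mem[0x17]=0x87, mem[0x06]=0x59, mem[0x0a]=0x59, mem[0x0d]=0xc3

MEM[0x17,0x06,0x0a,0x0d] = 87 59 59 c3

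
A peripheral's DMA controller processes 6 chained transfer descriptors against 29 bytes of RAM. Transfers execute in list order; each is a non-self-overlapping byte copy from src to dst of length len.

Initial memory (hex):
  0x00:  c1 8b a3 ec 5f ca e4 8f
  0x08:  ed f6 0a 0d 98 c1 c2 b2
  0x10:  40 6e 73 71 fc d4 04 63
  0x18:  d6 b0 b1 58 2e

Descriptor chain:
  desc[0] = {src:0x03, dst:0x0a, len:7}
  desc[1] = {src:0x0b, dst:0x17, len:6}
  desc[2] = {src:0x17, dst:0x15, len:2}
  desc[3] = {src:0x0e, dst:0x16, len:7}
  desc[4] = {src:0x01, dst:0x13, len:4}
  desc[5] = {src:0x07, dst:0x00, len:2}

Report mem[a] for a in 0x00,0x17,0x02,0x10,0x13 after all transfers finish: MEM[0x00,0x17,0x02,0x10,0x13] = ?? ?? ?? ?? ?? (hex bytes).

D0: mem[0x0a..0x10] <- [ec 5f ca e4 8f ed f6]
D1: mem[0x17..0x1c] <- [5f ca e4 8f ed f6]
D2: mem[0x15..0x16] <- [5f ca]
D3: mem[0x16..0x1c] <- [8f ed f6 6e 73 71 fc]
D4: mem[0x13..0x16] <- [8b a3 ec 5f]
D5: mem[0x00..0x01] <- [8f ed]
query mem[0x00]=0x8f, mem[0x17]=0xed, mem[0x02]=0xa3, mem[0x10]=0xf6, mem[0x13]=0x8b

MEM[0x00,0x17,0x02,0x10,0x13] = 8f ed a3 f6 8b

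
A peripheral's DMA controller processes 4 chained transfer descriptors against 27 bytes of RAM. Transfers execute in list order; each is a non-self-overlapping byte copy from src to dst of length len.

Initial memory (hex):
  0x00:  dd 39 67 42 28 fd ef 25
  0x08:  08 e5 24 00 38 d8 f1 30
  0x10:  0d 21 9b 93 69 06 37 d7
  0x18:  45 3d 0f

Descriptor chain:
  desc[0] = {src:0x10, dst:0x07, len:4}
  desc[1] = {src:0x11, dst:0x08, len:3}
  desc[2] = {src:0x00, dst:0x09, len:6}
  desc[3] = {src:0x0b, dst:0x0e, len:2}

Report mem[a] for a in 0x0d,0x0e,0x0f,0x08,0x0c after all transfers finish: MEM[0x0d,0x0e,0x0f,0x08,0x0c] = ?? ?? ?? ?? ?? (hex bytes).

MEM[0x0d,0x0e,0x0f,0x08,0x0c] = 28 67 42 21 42

  after D0: wrote 4B at 0x07 = 0d219b93
  after D1: wrote 3B at 0x08 = 219b93
  after D2: wrote 6B at 0x09 = dd39674228fd
  after D3: wrote 2B at 0x0e = 6742
query mem[0x0d]=0x28, mem[0x0e]=0x67, mem[0x0f]=0x42, mem[0x08]=0x21, mem[0x0c]=0x42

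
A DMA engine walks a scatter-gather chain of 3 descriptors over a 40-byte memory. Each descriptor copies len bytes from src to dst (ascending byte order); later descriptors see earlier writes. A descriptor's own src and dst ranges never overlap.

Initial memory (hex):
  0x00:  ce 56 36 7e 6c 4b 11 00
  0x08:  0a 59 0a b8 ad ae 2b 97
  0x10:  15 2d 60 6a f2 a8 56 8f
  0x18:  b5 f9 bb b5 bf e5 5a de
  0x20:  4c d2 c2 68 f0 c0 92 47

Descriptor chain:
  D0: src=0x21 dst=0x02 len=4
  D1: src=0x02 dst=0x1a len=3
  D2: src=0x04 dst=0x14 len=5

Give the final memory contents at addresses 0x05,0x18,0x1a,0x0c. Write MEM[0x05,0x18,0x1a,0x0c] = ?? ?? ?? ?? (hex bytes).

[0] 0x21->0x02 len=4 : d2 c2 68 f0
[1] 0x02->0x1a len=3 : d2 c2 68
[2] 0x04->0x14 len=5 : 68 f0 11 00 0a
query mem[0x05]=0xf0, mem[0x18]=0x0a, mem[0x1a]=0xd2, mem[0x0c]=0xad

MEM[0x05,0x18,0x1a,0x0c] = f0 0a d2 ad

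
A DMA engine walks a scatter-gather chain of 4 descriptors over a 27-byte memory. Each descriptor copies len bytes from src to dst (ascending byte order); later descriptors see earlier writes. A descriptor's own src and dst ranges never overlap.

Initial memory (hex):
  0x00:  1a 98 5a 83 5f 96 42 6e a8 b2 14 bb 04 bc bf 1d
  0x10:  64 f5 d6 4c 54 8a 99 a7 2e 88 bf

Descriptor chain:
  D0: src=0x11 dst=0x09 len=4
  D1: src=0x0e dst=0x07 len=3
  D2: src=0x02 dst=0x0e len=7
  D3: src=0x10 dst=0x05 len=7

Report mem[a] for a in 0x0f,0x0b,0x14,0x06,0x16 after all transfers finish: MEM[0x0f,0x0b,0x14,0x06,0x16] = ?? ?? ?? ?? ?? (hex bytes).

MEM[0x0f,0x0b,0x14,0x06,0x16] = 83 99 1d 96 99

D0: mem[0x09..0x0c] <- [f5 d6 4c 54]
D1: mem[0x07..0x09] <- [bf 1d 64]
D2: mem[0x0e..0x14] <- [5a 83 5f 96 42 bf 1d]
D3: mem[0x05..0x0b] <- [5f 96 42 bf 1d 8a 99]
query mem[0x0f]=0x83, mem[0x0b]=0x99, mem[0x14]=0x1d, mem[0x06]=0x96, mem[0x16]=0x99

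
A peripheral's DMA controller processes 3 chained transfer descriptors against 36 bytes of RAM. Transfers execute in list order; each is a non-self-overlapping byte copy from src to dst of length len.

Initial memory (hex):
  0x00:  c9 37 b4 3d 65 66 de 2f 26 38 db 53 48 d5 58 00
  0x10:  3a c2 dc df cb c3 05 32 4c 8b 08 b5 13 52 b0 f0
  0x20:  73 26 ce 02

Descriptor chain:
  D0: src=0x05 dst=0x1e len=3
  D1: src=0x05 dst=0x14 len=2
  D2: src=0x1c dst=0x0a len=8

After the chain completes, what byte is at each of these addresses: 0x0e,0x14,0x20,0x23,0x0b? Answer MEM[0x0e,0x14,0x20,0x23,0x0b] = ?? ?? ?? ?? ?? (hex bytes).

D0: mem[0x1e..0x20] <- [66 de 2f]
D1: mem[0x14..0x15] <- [66 de]
D2: mem[0x0a..0x11] <- [13 52 66 de 2f 26 ce 02]
query mem[0x0e]=0x2f, mem[0x14]=0x66, mem[0x20]=0x2f, mem[0x23]=0x02, mem[0x0b]=0x52

MEM[0x0e,0x14,0x20,0x23,0x0b] = 2f 66 2f 02 52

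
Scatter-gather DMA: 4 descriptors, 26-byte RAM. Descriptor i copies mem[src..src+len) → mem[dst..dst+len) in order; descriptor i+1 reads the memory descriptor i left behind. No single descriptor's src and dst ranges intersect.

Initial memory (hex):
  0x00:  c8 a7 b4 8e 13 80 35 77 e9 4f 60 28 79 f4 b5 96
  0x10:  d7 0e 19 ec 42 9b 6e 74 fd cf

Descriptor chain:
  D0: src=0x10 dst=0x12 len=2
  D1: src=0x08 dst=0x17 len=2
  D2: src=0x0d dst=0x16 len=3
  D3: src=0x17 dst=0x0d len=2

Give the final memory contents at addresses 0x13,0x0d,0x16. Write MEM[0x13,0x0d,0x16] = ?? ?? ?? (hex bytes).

MEM[0x13,0x0d,0x16] = 0e b5 f4

[0] 0x10->0x12 len=2 : d7 0e
[1] 0x08->0x17 len=2 : e9 4f
[2] 0x0d->0x16 len=3 : f4 b5 96
[3] 0x17->0x0d len=2 : b5 96
query mem[0x13]=0x0e, mem[0x0d]=0xb5, mem[0x16]=0xf4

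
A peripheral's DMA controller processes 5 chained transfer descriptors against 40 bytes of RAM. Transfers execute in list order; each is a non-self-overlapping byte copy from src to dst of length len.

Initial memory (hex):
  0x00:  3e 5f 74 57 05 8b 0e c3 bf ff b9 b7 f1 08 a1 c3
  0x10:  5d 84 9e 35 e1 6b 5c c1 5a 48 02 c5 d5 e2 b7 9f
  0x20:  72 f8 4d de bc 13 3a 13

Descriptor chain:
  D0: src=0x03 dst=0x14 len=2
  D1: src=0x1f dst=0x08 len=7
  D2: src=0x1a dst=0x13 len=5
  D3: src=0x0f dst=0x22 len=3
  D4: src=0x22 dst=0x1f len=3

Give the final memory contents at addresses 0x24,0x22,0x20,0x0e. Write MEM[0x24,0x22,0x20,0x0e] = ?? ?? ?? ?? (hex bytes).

#0 dst[0x14+2] := {0x57,0x05}
#1 dst[0x08+7] := {0x9f,0x72,0xf8,0x4d,0xde,0xbc,0x13}
#2 dst[0x13+5] := {0x02,0xc5,0xd5,0xe2,0xb7}
#3 dst[0x22+3] := {0xc3,0x5d,0x84}
#4 dst[0x1f+3] := {0xc3,0x5d,0x84}
query mem[0x24]=0x84, mem[0x22]=0xc3, mem[0x20]=0x5d, mem[0x0e]=0x13

MEM[0x24,0x22,0x20,0x0e] = 84 c3 5d 13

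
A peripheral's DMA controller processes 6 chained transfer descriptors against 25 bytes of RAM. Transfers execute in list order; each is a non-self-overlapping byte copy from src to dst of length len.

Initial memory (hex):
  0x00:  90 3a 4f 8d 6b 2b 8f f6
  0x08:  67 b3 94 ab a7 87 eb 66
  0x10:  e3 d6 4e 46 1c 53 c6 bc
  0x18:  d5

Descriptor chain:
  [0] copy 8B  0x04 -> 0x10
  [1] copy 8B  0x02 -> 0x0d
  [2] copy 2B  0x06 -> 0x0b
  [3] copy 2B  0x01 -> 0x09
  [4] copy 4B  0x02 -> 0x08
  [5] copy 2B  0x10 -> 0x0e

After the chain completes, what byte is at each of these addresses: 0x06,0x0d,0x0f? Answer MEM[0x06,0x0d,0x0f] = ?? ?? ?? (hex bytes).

[0] 0x04->0x10 len=8 : 6b 2b 8f f6 67 b3 94 ab
[1] 0x02->0x0d len=8 : 4f 8d 6b 2b 8f f6 67 b3
[2] 0x06->0x0b len=2 : 8f f6
[3] 0x01->0x09 len=2 : 3a 4f
[4] 0x02->0x08 len=4 : 4f 8d 6b 2b
[5] 0x10->0x0e len=2 : 2b 8f
query mem[0x06]=0x8f, mem[0x0d]=0x4f, mem[0x0f]=0x8f

MEM[0x06,0x0d,0x0f] = 8f 4f 8f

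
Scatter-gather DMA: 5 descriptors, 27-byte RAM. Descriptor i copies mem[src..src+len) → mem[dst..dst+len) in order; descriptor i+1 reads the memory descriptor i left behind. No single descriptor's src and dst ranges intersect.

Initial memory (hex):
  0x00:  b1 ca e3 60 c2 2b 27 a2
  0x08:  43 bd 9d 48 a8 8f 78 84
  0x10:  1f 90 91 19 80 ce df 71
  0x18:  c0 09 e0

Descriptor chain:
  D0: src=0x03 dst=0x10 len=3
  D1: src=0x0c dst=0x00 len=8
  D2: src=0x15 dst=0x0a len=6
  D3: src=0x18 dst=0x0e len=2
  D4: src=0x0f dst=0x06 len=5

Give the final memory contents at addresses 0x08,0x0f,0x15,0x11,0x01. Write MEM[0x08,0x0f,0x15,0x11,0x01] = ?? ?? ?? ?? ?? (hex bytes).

D0: mem[0x10..0x12] <- [60 c2 2b]
D1: mem[0x00..0x07] <- [a8 8f 78 84 60 c2 2b 19]
D2: mem[0x0a..0x0f] <- [ce df 71 c0 09 e0]
D3: mem[0x0e..0x0f] <- [c0 09]
D4: mem[0x06..0x0a] <- [09 60 c2 2b 19]
query mem[0x08]=0xc2, mem[0x0f]=0x09, mem[0x15]=0xce, mem[0x11]=0xc2, mem[0x01]=0x8f

MEM[0x08,0x0f,0x15,0x11,0x01] = c2 09 ce c2 8f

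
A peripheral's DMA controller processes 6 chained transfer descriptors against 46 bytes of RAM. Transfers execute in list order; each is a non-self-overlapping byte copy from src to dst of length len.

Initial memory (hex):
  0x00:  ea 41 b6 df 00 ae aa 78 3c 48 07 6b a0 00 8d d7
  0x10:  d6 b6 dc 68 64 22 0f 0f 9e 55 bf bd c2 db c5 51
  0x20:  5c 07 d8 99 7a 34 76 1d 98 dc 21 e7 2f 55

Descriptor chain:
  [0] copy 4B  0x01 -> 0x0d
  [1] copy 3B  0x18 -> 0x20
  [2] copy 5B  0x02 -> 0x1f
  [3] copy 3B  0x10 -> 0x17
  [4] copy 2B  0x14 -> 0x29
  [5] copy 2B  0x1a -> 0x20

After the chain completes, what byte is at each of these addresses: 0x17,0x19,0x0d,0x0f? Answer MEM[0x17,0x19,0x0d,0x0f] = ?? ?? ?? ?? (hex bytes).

[0] 0x01->0x0d len=4 : 41 b6 df 00
[1] 0x18->0x20 len=3 : 9e 55 bf
[2] 0x02->0x1f len=5 : b6 df 00 ae aa
[3] 0x10->0x17 len=3 : 00 b6 dc
[4] 0x14->0x29 len=2 : 64 22
[5] 0x1a->0x20 len=2 : bf bd
query mem[0x17]=0x00, mem[0x19]=0xdc, mem[0x0d]=0x41, mem[0x0f]=0xdf

MEM[0x17,0x19,0x0d,0x0f] = 00 dc 41 df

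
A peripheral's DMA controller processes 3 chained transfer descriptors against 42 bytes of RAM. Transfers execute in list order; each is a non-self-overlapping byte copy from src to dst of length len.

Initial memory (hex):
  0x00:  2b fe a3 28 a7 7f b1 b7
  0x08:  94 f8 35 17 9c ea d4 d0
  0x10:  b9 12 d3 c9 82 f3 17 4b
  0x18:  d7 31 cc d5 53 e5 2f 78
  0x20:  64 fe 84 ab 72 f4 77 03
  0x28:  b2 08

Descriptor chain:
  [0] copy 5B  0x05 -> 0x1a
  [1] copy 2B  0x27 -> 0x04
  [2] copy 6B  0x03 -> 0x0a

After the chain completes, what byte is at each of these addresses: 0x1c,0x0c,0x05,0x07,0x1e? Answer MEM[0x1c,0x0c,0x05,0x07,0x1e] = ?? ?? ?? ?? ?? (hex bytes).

D0: mem[0x1a..0x1e] <- [7f b1 b7 94 f8]
D1: mem[0x04..0x05] <- [03 b2]
D2: mem[0x0a..0x0f] <- [28 03 b2 b1 b7 94]
query mem[0x1c]=0xb7, mem[0x0c]=0xb2, mem[0x05]=0xb2, mem[0x07]=0xb7, mem[0x1e]=0xf8

MEM[0x1c,0x0c,0x05,0x07,0x1e] = b7 b2 b2 b7 f8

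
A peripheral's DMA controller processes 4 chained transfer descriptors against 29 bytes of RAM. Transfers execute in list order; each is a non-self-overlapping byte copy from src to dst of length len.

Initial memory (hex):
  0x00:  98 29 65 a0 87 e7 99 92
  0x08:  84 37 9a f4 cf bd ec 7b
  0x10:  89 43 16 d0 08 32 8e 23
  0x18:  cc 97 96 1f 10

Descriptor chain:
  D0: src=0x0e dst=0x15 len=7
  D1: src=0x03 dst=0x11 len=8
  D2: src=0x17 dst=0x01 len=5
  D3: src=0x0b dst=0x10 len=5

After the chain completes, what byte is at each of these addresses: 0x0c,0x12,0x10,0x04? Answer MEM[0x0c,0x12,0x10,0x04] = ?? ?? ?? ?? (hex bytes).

MEM[0x0c,0x12,0x10,0x04] = cf bd f4 d0

D0: mem[0x15..0x1b] <- [ec 7b 89 43 16 d0 08]
D1: mem[0x11..0x18] <- [a0 87 e7 99 92 84 37 9a]
D2: mem[0x01..0x05] <- [37 9a 16 d0 08]
D3: mem[0x10..0x14] <- [f4 cf bd ec 7b]
query mem[0x0c]=0xcf, mem[0x12]=0xbd, mem[0x10]=0xf4, mem[0x04]=0xd0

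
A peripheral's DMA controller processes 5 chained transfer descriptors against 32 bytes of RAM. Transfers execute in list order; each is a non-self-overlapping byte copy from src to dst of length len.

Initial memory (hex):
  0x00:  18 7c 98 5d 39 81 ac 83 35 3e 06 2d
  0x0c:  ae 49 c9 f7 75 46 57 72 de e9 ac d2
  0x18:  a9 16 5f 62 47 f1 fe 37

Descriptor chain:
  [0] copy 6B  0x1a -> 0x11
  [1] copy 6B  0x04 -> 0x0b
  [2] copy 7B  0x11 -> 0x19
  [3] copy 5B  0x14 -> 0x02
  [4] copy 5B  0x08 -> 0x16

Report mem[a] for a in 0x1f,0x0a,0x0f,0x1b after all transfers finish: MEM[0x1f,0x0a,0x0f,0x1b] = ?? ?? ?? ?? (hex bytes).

[0] 0x1a->0x11 len=6 : 5f 62 47 f1 fe 37
[1] 0x04->0x0b len=6 : 39 81 ac 83 35 3e
[2] 0x11->0x19 len=7 : 5f 62 47 f1 fe 37 d2
[3] 0x14->0x02 len=5 : f1 fe 37 d2 a9
[4] 0x08->0x16 len=5 : 35 3e 06 39 81
query mem[0x1f]=0xd2, mem[0x0a]=0x06, mem[0x0f]=0x35, mem[0x1b]=0x47

MEM[0x1f,0x0a,0x0f,0x1b] = d2 06 35 47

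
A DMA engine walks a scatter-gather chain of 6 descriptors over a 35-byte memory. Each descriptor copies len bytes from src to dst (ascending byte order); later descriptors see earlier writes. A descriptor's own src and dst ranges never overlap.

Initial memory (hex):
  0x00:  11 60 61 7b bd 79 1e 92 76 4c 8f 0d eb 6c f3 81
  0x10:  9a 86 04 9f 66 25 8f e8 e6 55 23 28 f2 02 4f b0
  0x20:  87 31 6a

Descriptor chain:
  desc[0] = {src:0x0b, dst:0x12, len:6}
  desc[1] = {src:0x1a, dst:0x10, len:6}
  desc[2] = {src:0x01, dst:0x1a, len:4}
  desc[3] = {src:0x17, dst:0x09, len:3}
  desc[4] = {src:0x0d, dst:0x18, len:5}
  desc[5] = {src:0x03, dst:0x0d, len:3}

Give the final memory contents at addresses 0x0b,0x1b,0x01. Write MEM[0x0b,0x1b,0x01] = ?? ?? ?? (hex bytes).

#0 dst[0x12+6] := {0x0d,0xeb,0x6c,0xf3,0x81,0x9a}
#1 dst[0x10+6] := {0x23,0x28,0xf2,0x02,0x4f,0xb0}
#2 dst[0x1a+4] := {0x60,0x61,0x7b,0xbd}
#3 dst[0x09+3] := {0x9a,0xe6,0x55}
#4 dst[0x18+5] := {0x6c,0xf3,0x81,0x23,0x28}
#5 dst[0x0d+3] := {0x7b,0xbd,0x79}
query mem[0x0b]=0x55, mem[0x1b]=0x23, mem[0x01]=0x60

MEM[0x0b,0x1b,0x01] = 55 23 60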